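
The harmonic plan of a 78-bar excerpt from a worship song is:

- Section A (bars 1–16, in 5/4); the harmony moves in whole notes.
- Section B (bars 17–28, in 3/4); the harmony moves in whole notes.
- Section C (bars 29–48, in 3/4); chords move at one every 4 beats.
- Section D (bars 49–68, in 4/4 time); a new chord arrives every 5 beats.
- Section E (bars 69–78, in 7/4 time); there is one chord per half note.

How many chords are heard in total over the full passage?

95 chords

A: 16·5 = 80 beats, 80/4 = 20 chords.
B: 12·3 = 36 beats, 36/4 = 9 chords.
C: 20·3 = 60 beats, 60/4 = 15 chords.
D: 20·4 = 80 beats, 80/5 = 16 chords.
E: 10·7 = 70 beats, 70/2 = 35 chords.
Total: 20 + 9 + 15 + 16 + 35 = 95.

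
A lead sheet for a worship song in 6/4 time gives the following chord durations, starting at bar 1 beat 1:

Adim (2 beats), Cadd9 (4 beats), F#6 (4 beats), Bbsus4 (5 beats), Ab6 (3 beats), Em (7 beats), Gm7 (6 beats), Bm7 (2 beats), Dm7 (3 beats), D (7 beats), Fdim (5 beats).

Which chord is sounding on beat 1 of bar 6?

Beat 1 of bar 6 is beat (6−1)×6 + 1 = 31 overall.
Running totals: Adim ends at 2, Cadd9 ends at 6, F#6 ends at 10, Bbsus4 ends at 15, Ab6 ends at 18, Em ends at 25, Gm7 ends at 31.
Beat 31 falls within Gm7.

Gm7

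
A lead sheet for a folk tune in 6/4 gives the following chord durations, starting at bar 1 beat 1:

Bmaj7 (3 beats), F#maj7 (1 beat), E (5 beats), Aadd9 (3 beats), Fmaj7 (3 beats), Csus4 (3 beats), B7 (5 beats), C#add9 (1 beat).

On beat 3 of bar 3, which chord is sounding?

Beat 3 of bar 3 is beat (3−1)×6 + 3 = 15 overall.
Running totals: Bmaj7 ends at 3, F#maj7 ends at 4, E ends at 9, Aadd9 ends at 12, Fmaj7 ends at 15.
Beat 15 falls within Fmaj7.

Fmaj7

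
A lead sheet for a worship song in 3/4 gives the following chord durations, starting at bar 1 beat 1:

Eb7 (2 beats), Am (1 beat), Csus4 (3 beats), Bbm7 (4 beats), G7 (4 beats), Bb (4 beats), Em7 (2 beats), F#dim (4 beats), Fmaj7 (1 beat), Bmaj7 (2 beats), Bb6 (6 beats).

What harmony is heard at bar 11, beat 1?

Bb6

Beat 1 of bar 11 is beat (11−1)×3 + 1 = 31 overall.
Running totals: Eb7 ends at 2, Am ends at 3, Csus4 ends at 6, Bbm7 ends at 10, G7 ends at 14, Bb ends at 18, Em7 ends at 20, F#dim ends at 24, Fmaj7 ends at 25, Bmaj7 ends at 27, Bb6 ends at 33.
Beat 31 falls within Bb6.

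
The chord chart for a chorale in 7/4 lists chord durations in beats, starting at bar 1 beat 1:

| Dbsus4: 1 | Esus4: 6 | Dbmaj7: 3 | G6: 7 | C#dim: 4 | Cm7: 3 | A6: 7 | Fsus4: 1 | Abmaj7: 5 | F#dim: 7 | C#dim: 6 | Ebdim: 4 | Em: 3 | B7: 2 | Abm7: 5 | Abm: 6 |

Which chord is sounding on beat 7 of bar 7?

C#dim

Beat 7 of bar 7 is beat (7−1)×7 + 7 = 49 overall.
Running totals: Dbsus4 ends at 1, Esus4 ends at 7, Dbmaj7 ends at 10, G6 ends at 17, C#dim ends at 21, Cm7 ends at 24, A6 ends at 31, Fsus4 ends at 32, Abmaj7 ends at 37, F#dim ends at 44, C#dim ends at 50.
Beat 49 falls within C#dim.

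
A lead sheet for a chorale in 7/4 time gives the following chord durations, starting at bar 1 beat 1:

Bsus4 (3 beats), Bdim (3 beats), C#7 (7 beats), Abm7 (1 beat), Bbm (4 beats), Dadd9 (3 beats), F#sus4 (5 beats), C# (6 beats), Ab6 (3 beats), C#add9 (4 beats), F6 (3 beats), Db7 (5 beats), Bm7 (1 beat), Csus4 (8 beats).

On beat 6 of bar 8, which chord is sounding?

Beat 6 of bar 8 is beat (8−1)×7 + 6 = 55 overall.
Running totals: Bsus4 ends at 3, Bdim ends at 6, C#7 ends at 13, Abm7 ends at 14, Bbm ends at 18, Dadd9 ends at 21, F#sus4 ends at 26, C# ends at 32, Ab6 ends at 35, C#add9 ends at 39, F6 ends at 42, Db7 ends at 47, Bm7 ends at 48, Csus4 ends at 56.
Beat 55 falls within Csus4.

Csus4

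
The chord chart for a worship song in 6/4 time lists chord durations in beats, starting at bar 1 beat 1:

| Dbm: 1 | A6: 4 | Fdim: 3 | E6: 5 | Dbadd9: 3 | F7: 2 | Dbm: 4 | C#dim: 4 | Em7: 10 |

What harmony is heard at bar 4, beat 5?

Beat 5 of bar 4 is beat (4−1)×6 + 5 = 23 overall.
Running totals: Dbm ends at 1, A6 ends at 5, Fdim ends at 8, E6 ends at 13, Dbadd9 ends at 16, F7 ends at 18, Dbm ends at 22, C#dim ends at 26.
Beat 23 falls within C#dim.

C#dim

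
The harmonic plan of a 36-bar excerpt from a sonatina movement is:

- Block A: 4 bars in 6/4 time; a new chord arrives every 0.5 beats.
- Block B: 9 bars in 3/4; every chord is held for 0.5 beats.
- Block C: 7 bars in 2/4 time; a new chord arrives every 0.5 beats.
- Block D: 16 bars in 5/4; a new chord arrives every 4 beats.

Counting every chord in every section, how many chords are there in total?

A: 4·6 = 24 beats, 24/0.5 = 48 chords.
B: 9·3 = 27 beats, 27/0.5 = 54 chords.
C: 7·2 = 14 beats, 14/0.5 = 28 chords.
D: 16·5 = 80 beats, 80/4 = 20 chords.
Total: 48 + 54 + 28 + 20 = 150.

150 chords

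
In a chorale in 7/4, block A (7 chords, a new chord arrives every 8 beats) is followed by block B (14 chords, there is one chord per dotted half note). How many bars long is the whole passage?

A: 7 × 8 = 56 beats = 8 bars.
B: 14 × 3 = 42 beats = 6 bars.
Total: 8 + 6 = 14 bars.

14 bars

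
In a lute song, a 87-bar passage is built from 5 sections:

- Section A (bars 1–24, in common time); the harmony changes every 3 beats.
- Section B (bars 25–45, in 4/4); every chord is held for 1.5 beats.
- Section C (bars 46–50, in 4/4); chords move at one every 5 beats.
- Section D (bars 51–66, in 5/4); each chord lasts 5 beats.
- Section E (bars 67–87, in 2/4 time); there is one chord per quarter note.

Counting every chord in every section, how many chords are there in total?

A has 96 beats and chords last 3 each, so 32 chords.
B has 84 beats and chords last 1.5 each, so 56 chords.
C has 20 beats and chords last 5 each, so 4 chords.
D has 80 beats and chords last 5 each, so 16 chords.
E has 42 beats and chords last 1 each, so 42 chords.
Total: 32 + 56 + 4 + 16 + 42 = 150.

150 chords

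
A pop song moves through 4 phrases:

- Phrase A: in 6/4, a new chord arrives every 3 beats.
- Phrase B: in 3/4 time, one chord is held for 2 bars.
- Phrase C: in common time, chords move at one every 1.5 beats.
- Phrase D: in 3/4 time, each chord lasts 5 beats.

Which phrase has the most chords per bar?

Phrase C

A: 6/3 = 2 chords/bar.
B: 3/6 = 0.5 chords/bar.
C: 4/1.5 = 8/3 chords/bar.
D: 3/5 = 0.6 chords/bar.
Fastest is C at 8/3 chords/bar.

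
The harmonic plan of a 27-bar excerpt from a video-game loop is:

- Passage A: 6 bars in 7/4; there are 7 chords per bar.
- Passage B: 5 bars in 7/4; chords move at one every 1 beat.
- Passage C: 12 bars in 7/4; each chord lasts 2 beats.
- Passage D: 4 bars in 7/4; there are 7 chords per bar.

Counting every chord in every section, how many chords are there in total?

A: 6 bars × 7 beats = 42 beats; 1 beat/chord → 42 chords.
B: 5 bars × 7 beats = 35 beats; 1 beat/chord → 35 chords.
C: 12 bars × 7 beats = 84 beats; 2 beats/chord → 42 chords.
D: 4 bars × 7 beats = 28 beats; 1 beat/chord → 28 chords.
Total: 42 + 35 + 42 + 28 = 147.

147 chords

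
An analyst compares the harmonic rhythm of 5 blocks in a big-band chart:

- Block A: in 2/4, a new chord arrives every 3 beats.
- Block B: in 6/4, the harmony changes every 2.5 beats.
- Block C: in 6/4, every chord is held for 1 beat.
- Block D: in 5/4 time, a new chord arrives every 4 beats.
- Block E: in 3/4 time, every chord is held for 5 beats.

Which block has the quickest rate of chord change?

Block C

A: 2 beats/bar ÷ 3 beats/chord = 2/3 chords/bar.
B: 6 beats/bar ÷ 2.5 beats/chord = 2.4 chords/bar.
C: 6 beats/bar ÷ 1 beat/chord = 6 chords/bar.
D: 5 beats/bar ÷ 4 beats/chord = 1.25 chords/bar.
E: 3 beats/bar ÷ 5 beats/chord = 0.6 chords/bar.
Fastest is C at 6 chords/bar.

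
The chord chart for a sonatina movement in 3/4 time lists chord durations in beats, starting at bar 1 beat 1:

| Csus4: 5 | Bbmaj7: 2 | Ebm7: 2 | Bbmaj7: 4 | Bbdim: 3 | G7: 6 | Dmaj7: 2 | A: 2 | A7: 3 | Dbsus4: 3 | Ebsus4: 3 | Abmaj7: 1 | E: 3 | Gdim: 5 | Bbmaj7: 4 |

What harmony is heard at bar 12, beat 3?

Abmaj7

Beat 3 of bar 12 is beat (12−1)×3 + 3 = 36 overall.
Running totals: Csus4 ends at 5, Bbmaj7 ends at 7, Ebm7 ends at 9, Bbmaj7 ends at 13, Bbdim ends at 16, G7 ends at 22, Dmaj7 ends at 24, A ends at 26, A7 ends at 29, Dbsus4 ends at 32, Ebsus4 ends at 35, Abmaj7 ends at 36.
Beat 36 falls within Abmaj7.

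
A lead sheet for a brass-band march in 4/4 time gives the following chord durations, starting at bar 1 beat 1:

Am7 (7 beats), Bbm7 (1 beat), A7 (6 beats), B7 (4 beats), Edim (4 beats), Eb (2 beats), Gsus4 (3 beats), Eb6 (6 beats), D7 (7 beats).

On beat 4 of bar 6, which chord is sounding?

Beat 4 of bar 6 is beat (6−1)×4 + 4 = 24 overall.
Running totals: Am7 ends at 7, Bbm7 ends at 8, A7 ends at 14, B7 ends at 18, Edim ends at 22, Eb ends at 24.
Beat 24 falls within Eb.

Eb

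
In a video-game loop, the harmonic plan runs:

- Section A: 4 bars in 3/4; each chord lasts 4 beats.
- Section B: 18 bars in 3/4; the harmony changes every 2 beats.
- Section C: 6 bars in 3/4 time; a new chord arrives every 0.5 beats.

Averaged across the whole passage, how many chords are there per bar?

33/14 chords per bar

A: 4 bars of 3 beats is 12 beats; at 4 beats each that's 3 chords.
B: 18 bars of 3 beats is 54 beats; at 2 beats each that's 27 chords.
C: 6 bars of 3 beats is 18 beats; at 0.5 beats each that's 36 chords.
Overall: 66 chords over 28 bars → 66/28 = 33/14 chords per bar.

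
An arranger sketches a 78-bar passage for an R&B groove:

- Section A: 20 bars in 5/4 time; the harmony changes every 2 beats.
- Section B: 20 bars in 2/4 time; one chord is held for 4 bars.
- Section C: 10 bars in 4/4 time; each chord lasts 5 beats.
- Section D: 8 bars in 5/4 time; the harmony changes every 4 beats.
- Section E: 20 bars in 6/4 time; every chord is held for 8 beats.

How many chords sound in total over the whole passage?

88 chords

A: 20 bars × 5 beats = 100 beats; 2 beats/chord → 50 chords.
B: 20 bars × 2 beats = 40 beats; 8 beats/chord → 5 chords.
C: 10 bars × 4 beats = 40 beats; 5 beats/chord → 8 chords.
D: 8 bars × 5 beats = 40 beats; 4 beats/chord → 10 chords.
E: 20 bars × 6 beats = 120 beats; 8 beats/chord → 15 chords.
Total: 50 + 5 + 8 + 10 + 15 = 88.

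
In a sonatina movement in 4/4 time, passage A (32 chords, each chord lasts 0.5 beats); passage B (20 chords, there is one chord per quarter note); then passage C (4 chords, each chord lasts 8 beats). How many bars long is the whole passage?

17 bars

A: 32 × 0.5 = 16 beats = 4 bars.
B: 20 × 1 = 20 beats = 5 bars.
C: 4 × 8 = 32 beats = 8 bars.
Total: 4 + 5 + 8 = 17 bars.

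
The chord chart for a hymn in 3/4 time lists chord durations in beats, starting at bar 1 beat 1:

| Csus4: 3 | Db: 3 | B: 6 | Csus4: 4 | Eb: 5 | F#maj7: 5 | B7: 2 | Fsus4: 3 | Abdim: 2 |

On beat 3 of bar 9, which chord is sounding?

Beat 3 of bar 9 is beat (9−1)×3 + 3 = 27 overall.
Running totals: Csus4 ends at 3, Db ends at 6, B ends at 12, Csus4 ends at 16, Eb ends at 21, F#maj7 ends at 26, B7 ends at 28.
Beat 27 falls within B7.

B7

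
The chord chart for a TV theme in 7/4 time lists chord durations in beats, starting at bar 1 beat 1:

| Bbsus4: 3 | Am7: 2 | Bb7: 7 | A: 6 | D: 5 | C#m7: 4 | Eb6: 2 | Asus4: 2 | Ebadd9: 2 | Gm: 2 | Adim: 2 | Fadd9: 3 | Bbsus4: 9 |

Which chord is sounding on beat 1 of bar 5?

Eb6

Beat 1 of bar 5 is beat (5−1)×7 + 1 = 29 overall.
Running totals: Bbsus4 ends at 3, Am7 ends at 5, Bb7 ends at 12, A ends at 18, D ends at 23, C#m7 ends at 27, Eb6 ends at 29.
Beat 29 falls within Eb6.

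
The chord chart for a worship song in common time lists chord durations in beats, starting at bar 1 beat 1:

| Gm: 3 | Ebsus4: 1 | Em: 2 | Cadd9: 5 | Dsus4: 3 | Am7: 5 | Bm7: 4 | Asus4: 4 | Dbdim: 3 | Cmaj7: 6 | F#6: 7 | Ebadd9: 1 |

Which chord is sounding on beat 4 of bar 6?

Beat 4 of bar 6 is beat (6−1)×4 + 4 = 24 overall.
Running totals: Gm ends at 3, Ebsus4 ends at 4, Em ends at 6, Cadd9 ends at 11, Dsus4 ends at 14, Am7 ends at 19, Bm7 ends at 23, Asus4 ends at 27.
Beat 24 falls within Asus4.

Asus4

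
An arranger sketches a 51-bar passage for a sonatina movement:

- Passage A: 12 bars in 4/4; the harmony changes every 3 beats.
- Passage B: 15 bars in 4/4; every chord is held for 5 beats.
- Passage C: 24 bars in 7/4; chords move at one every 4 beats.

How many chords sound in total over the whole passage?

70 chords

A: 12·4 = 48 beats, 48/3 = 16 chords.
B: 15·4 = 60 beats, 60/5 = 12 chords.
C: 24·7 = 168 beats, 168/4 = 42 chords.
Total: 16 + 12 + 42 = 70.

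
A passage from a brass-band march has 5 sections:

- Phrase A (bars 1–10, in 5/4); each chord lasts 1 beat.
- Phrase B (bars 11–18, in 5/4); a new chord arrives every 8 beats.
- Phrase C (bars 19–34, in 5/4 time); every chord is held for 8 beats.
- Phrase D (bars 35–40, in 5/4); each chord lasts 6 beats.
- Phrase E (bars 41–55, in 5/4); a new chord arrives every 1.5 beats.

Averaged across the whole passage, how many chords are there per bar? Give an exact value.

A: 10 × 5 = 50 beats ÷ 1 = 50 chords.
B: 8 × 5 = 40 beats ÷ 8 = 5 chords.
C: 16 × 5 = 80 beats ÷ 8 = 10 chords.
D: 6 × 5 = 30 beats ÷ 6 = 5 chords.
E: 15 × 5 = 75 beats ÷ 1.5 = 50 chords.
Overall: 120 chords over 55 bars → 120/55 = 24/11 chords per bar.

24/11 chords per bar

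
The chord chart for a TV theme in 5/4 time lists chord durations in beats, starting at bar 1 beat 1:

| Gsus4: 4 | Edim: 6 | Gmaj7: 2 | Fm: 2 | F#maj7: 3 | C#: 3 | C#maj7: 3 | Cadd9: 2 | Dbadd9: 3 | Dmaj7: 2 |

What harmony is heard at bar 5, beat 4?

Cadd9

Beat 4 of bar 5 is beat (5−1)×5 + 4 = 24 overall.
Running totals: Gsus4 ends at 4, Edim ends at 10, Gmaj7 ends at 12, Fm ends at 14, F#maj7 ends at 17, C# ends at 20, C#maj7 ends at 23, Cadd9 ends at 25.
Beat 24 falls within Cadd9.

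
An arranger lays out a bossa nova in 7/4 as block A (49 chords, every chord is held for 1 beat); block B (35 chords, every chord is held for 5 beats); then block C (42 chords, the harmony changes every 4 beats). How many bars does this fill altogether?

56 bars

A: 49 × 1 = 49 beats = 7 bars.
B: 35 × 5 = 175 beats = 25 bars.
C: 42 × 4 = 168 beats = 24 bars.
Total: 7 + 25 + 24 = 56 bars.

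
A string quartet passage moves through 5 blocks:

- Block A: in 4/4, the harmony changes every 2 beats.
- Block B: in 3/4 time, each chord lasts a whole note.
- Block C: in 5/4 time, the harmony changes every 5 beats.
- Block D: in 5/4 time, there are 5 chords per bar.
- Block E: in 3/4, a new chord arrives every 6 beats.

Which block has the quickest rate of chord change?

Block D

A: 4/2 = 2 chords/bar.
B: 3/4 = 0.75 chords/bar.
C: 5/5 = 1 chord/bar.
D: 5/1 = 5 chords/bar.
E: 3/6 = 0.5 chords/bar.
Fastest is D at 5 chords/bar.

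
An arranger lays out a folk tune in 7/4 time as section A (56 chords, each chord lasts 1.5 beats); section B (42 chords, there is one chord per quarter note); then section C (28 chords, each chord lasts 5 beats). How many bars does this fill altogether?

A: 56 × 1.5 = 84 beats = 12 bars.
B: 42 × 1 = 42 beats = 6 bars.
C: 28 × 5 = 140 beats = 20 bars.
Total: 12 + 6 + 20 = 38 bars.

38 bars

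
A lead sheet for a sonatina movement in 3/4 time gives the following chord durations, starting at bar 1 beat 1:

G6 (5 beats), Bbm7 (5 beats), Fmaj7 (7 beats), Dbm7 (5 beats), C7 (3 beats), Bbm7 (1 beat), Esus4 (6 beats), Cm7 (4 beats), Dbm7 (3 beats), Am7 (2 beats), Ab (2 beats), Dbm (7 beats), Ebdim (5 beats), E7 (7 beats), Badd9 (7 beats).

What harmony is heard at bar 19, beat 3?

Beat 3 of bar 19 is beat (19−1)×3 + 3 = 57 overall.
Running totals: G6 ends at 5, Bbm7 ends at 10, Fmaj7 ends at 17, Dbm7 ends at 22, C7 ends at 25, Bbm7 ends at 26, Esus4 ends at 32, Cm7 ends at 36, Dbm7 ends at 39, Am7 ends at 41, Ab ends at 43, Dbm ends at 50, Ebdim ends at 55, E7 ends at 62.
Beat 57 falls within E7.

E7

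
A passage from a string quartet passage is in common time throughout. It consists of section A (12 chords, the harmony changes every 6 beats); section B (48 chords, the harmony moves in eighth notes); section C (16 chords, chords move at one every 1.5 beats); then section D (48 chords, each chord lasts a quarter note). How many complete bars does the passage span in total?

A: 12 × 6 = 72 beats = 18 bars.
B: 48 × 0.5 = 24 beats = 6 bars.
C: 16 × 1.5 = 24 beats = 6 bars.
D: 48 × 1 = 48 beats = 12 bars.
Total: 18 + 6 + 6 + 12 = 42 bars.

42 bars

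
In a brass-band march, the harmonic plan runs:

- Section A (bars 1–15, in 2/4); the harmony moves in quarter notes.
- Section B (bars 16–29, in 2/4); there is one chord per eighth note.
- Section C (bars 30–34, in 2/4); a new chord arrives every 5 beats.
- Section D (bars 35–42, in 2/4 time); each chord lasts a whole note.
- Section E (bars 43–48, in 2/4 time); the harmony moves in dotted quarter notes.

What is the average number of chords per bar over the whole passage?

25/12 chords per bar

A: 15 bars of 2 beats is 30 beats; at 1 beat each that's 30 chords.
B: 14 bars of 2 beats is 28 beats; at 0.5 beats each that's 56 chords.
C: 5 bars of 2 beats is 10 beats; at 5 beats each that's 2 chords.
D: 8 bars of 2 beats is 16 beats; at 4 beats each that's 4 chords.
E: 6 bars of 2 beats is 12 beats; at 1.5 beats each that's 8 chords.
Overall: 100 chords over 48 bars → 100/48 = 25/12 chords per bar.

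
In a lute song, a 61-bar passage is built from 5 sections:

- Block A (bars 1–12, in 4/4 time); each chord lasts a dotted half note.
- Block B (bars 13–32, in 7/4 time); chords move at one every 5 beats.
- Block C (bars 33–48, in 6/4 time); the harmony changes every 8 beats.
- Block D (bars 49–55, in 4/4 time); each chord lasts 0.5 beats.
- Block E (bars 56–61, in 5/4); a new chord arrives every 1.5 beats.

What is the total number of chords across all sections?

132 chords

A has 48 beats and chords last 3 each, so 16 chords.
B has 140 beats and chords last 5 each, so 28 chords.
C has 96 beats and chords last 8 each, so 12 chords.
D has 28 beats and chords last 0.5 each, so 56 chords.
E has 30 beats and chords last 1.5 each, so 20 chords.
Total: 16 + 28 + 12 + 56 + 20 = 132.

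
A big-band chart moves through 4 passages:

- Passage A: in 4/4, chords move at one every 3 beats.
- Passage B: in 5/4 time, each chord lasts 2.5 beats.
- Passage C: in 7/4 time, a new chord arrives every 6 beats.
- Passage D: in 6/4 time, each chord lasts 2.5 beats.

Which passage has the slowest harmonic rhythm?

Passage C

A: 4/3 = 4/3 chords/bar.
B: 5/2.5 = 2 chords/bar.
C: 7/6 = 7/6 chords/bar.
D: 6/2.5 = 2.4 chords/bar.
Slowest is C at 7/6 chords/bar.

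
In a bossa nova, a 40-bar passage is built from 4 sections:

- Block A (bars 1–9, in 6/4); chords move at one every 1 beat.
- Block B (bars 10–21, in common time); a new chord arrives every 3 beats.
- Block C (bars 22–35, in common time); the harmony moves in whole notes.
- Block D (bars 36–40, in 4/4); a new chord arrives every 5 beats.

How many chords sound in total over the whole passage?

88 chords

A has 54 beats and chords last 1 each, so 54 chords.
B has 48 beats and chords last 3 each, so 16 chords.
C has 56 beats and chords last 4 each, so 14 chords.
D has 20 beats and chords last 5 each, so 4 chords.
Total: 54 + 16 + 14 + 4 = 88.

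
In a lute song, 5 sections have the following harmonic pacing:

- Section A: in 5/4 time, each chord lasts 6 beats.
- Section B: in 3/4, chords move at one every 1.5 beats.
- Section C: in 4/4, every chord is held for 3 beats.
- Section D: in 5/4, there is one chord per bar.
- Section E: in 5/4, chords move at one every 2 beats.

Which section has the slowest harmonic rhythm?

A: 5/6 = 5/6 chords/bar.
B: 3/1.5 = 2 chords/bar.
C: 4/3 = 4/3 chords/bar.
D: 5/5 = 1 chord/bar.
E: 5/2 = 2.5 chords/bar.
Slowest is A at 5/6 chords/bar.

Section A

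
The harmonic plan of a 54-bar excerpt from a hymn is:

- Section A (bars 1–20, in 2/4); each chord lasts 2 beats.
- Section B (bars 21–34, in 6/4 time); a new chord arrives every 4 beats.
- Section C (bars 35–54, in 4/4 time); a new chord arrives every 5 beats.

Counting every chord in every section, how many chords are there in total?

A has 40 beats and chords last 2 each, so 20 chords.
B has 84 beats and chords last 4 each, so 21 chords.
C has 80 beats and chords last 5 each, so 16 chords.
Total: 20 + 21 + 16 = 57.

57 chords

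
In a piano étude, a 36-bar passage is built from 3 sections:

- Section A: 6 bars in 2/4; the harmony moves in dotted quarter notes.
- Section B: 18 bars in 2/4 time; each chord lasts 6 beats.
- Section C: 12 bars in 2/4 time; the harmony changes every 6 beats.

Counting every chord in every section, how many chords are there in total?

18 chords

A: 6·2 = 12 beats, 12/1.5 = 8 chords.
B: 18·2 = 36 beats, 36/6 = 6 chords.
C: 12·2 = 24 beats, 24/6 = 4 chords.
Total: 8 + 6 + 4 = 18.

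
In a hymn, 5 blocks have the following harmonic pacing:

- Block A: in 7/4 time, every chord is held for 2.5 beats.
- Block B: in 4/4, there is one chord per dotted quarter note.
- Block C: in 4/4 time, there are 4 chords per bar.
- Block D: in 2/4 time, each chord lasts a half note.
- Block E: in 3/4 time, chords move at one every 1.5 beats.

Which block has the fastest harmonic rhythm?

A: each chord is 2.5 beats in 7/4, so 2.8 per bar.
B: each chord is 1.5 beats in 4/4, so 8/3 per bar.
C: each chord is 1 beat in 4/4, so 4 per bar.
D: each chord is 2 beats in 2/4, so 1 per bar.
E: each chord is 1.5 beats in 3/4, so 2 per bar.
Fastest is C at 4 chords/bar.

Block C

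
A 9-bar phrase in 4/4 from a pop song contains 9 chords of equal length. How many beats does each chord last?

9 bars × 4 beats/bar = 36 beats total.
36 beats ÷ 9 chords = 4 beats per chord.
(That is a whole note.)

4 beats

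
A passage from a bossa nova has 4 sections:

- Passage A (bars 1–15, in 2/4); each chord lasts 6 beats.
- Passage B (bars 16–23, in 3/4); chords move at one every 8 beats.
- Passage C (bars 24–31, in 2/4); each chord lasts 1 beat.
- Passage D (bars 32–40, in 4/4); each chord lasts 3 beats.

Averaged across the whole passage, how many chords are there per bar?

A: 15 × 2 = 30 beats ÷ 6 = 5 chords.
B: 8 × 3 = 24 beats ÷ 8 = 3 chords.
C: 8 × 2 = 16 beats ÷ 1 = 16 chords.
D: 9 × 4 = 36 beats ÷ 3 = 12 chords.
Overall: 36 chords over 40 bars → 36/40 = 0.9 chords per bar.

0.9 chords per bar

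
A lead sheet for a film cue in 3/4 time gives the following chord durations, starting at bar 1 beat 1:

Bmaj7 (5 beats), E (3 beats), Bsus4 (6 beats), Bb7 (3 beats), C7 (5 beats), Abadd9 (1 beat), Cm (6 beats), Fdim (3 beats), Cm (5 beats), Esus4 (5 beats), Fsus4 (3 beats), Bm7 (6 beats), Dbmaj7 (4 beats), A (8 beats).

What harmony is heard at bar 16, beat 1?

Beat 1 of bar 16 is beat (16−1)×3 + 1 = 46 overall.
Running totals: Bmaj7 ends at 5, E ends at 8, Bsus4 ends at 14, Bb7 ends at 17, C7 ends at 22, Abadd9 ends at 23, Cm ends at 29, Fdim ends at 32, Cm ends at 37, Esus4 ends at 42, Fsus4 ends at 45, Bm7 ends at 51.
Beat 46 falls within Bm7.

Bm7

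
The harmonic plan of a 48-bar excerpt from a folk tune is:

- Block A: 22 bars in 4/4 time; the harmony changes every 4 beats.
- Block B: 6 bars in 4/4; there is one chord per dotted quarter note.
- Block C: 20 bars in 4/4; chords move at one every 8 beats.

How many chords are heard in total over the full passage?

A: 22·4 = 88 beats, 88/4 = 22 chords.
B: 6·4 = 24 beats, 24/1.5 = 16 chords.
C: 20·4 = 80 beats, 80/8 = 10 chords.
Total: 22 + 16 + 10 = 48.

48 chords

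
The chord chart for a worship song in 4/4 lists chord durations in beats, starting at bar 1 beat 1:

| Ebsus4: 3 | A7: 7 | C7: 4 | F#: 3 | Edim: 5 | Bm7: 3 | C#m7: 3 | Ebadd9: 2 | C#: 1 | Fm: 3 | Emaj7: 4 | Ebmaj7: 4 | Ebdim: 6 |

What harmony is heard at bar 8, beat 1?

Beat 1 of bar 8 is beat (8−1)×4 + 1 = 29 overall.
Running totals: Ebsus4 ends at 3, A7 ends at 10, C7 ends at 14, F# ends at 17, Edim ends at 22, Bm7 ends at 25, C#m7 ends at 28, Ebadd9 ends at 30.
Beat 29 falls within Ebadd9.

Ebadd9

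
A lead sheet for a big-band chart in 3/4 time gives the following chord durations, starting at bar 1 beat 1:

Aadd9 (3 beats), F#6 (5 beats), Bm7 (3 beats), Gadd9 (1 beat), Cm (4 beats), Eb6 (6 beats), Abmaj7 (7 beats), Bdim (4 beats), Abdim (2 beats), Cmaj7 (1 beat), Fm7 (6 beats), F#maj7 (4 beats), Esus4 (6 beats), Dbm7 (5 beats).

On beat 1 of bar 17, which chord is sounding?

Esus4

Beat 1 of bar 17 is beat (17−1)×3 + 1 = 49 overall.
Running totals: Aadd9 ends at 3, F#6 ends at 8, Bm7 ends at 11, Gadd9 ends at 12, Cm ends at 16, Eb6 ends at 22, Abmaj7 ends at 29, Bdim ends at 33, Abdim ends at 35, Cmaj7 ends at 36, Fm7 ends at 42, F#maj7 ends at 46, Esus4 ends at 52.
Beat 49 falls within Esus4.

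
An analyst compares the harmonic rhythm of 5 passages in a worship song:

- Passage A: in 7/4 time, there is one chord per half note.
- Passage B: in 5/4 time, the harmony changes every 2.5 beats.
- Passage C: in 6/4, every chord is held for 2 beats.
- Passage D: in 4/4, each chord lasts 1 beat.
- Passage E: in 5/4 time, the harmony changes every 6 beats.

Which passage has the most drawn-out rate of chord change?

Passage E

A: 7 beats/bar ÷ 2 beats/chord = 3.5 chords/bar.
B: 5 beats/bar ÷ 2.5 beats/chord = 2 chords/bar.
C: 6 beats/bar ÷ 2 beats/chord = 3 chords/bar.
D: 4 beats/bar ÷ 1 beat/chord = 4 chords/bar.
E: 5 beats/bar ÷ 6 beats/chord = 5/6 chords/bar.
Slowest is E at 5/6 chords/bar.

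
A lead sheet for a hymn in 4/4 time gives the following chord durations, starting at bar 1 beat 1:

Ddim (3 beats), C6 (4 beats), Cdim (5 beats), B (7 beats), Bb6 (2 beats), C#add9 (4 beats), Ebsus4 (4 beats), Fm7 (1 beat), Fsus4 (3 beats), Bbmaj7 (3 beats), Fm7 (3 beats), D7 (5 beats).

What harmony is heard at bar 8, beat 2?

Fm7

Beat 2 of bar 8 is beat (8−1)×4 + 2 = 30 overall.
Running totals: Ddim ends at 3, C6 ends at 7, Cdim ends at 12, B ends at 19, Bb6 ends at 21, C#add9 ends at 25, Ebsus4 ends at 29, Fm7 ends at 30.
Beat 30 falls within Fm7.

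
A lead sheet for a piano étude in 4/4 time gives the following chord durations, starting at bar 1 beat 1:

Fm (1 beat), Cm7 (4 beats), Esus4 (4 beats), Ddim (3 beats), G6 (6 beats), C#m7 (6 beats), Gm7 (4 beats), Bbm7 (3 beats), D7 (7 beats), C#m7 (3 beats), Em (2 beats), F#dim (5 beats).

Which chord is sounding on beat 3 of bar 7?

Beat 3 of bar 7 is beat (7−1)×4 + 3 = 27 overall.
Running totals: Fm ends at 1, Cm7 ends at 5, Esus4 ends at 9, Ddim ends at 12, G6 ends at 18, C#m7 ends at 24, Gm7 ends at 28.
Beat 27 falls within Gm7.

Gm7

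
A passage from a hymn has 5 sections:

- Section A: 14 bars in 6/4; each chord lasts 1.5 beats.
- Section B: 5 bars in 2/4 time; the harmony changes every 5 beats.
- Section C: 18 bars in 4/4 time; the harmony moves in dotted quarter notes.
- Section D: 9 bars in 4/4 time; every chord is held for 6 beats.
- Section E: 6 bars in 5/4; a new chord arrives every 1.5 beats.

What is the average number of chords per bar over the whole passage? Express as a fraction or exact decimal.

33/13 chords per bar

A: 14 bars of 6 beats is 84 beats; at 1.5 beats each that's 56 chords.
B: 5 bars of 2 beats is 10 beats; at 5 beats each that's 2 chords.
C: 18 bars of 4 beats is 72 beats; at 1.5 beats each that's 48 chords.
D: 9 bars of 4 beats is 36 beats; at 6 beats each that's 6 chords.
E: 6 bars of 5 beats is 30 beats; at 1.5 beats each that's 20 chords.
Overall: 132 chords over 52 bars → 132/52 = 33/13 chords per bar.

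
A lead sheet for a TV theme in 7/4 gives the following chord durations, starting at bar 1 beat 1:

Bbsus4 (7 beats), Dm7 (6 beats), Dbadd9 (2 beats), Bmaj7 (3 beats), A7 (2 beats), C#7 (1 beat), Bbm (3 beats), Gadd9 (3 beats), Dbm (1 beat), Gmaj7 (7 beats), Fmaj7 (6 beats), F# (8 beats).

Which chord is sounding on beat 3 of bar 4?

Beat 3 of bar 4 is beat (4−1)×7 + 3 = 24 overall.
Running totals: Bbsus4 ends at 7, Dm7 ends at 13, Dbadd9 ends at 15, Bmaj7 ends at 18, A7 ends at 20, C#7 ends at 21, Bbm ends at 24.
Beat 24 falls within Bbm.

Bbm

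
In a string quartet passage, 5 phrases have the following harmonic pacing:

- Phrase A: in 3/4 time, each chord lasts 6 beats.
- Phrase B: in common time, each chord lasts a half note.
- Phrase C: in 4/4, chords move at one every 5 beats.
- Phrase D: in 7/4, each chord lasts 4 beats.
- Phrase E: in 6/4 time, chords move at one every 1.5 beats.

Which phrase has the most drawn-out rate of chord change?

A: 3 beats/bar ÷ 6 beats/chord = 0.5 chords/bar.
B: 4 beats/bar ÷ 2 beats/chord = 2 chords/bar.
C: 4 beats/bar ÷ 5 beats/chord = 0.8 chords/bar.
D: 7 beats/bar ÷ 4 beats/chord = 1.75 chords/bar.
E: 6 beats/bar ÷ 1.5 beats/chord = 4 chords/bar.
Slowest is A at 0.5 chords/bar.

Phrase A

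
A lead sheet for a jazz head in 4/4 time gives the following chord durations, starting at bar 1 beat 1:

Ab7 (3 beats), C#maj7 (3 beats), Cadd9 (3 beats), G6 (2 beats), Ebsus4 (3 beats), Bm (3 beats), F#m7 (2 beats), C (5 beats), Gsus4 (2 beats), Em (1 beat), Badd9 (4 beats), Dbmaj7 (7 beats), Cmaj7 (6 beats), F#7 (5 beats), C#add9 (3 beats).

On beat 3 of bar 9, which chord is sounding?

Dbmaj7

Beat 3 of bar 9 is beat (9−1)×4 + 3 = 35 overall.
Running totals: Ab7 ends at 3, C#maj7 ends at 6, Cadd9 ends at 9, G6 ends at 11, Ebsus4 ends at 14, Bm ends at 17, F#m7 ends at 19, C ends at 24, Gsus4 ends at 26, Em ends at 27, Badd9 ends at 31, Dbmaj7 ends at 38.
Beat 35 falls within Dbmaj7.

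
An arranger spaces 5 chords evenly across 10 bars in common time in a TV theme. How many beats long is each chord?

10 bars × 4 beats/bar = 40 beats total.
40 beats ÷ 5 chords = 8 beats per chord.

8 beats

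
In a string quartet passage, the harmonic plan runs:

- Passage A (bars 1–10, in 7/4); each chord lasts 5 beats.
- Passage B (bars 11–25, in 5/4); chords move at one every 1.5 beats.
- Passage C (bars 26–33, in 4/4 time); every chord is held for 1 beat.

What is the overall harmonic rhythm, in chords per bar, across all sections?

A: 10 × 7 = 70 beats ÷ 5 = 14 chords.
B: 15 × 5 = 75 beats ÷ 1.5 = 50 chords.
C: 8 × 4 = 32 beats ÷ 1 = 32 chords.
Overall: 96 chords over 33 bars → 96/33 = 32/11 chords per bar.

32/11 chords per bar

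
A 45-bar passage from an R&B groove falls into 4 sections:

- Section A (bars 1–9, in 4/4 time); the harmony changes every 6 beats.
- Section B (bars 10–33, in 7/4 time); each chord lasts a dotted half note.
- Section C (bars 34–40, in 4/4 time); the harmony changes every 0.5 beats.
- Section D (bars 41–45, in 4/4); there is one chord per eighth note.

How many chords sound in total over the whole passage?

158 chords

A: 9·4 = 36 beats, 36/6 = 6 chords.
B: 24·7 = 168 beats, 168/3 = 56 chords.
C: 7·4 = 28 beats, 28/0.5 = 56 chords.
D: 5·4 = 20 beats, 20/0.5 = 40 chords.
Total: 6 + 56 + 56 + 40 = 158.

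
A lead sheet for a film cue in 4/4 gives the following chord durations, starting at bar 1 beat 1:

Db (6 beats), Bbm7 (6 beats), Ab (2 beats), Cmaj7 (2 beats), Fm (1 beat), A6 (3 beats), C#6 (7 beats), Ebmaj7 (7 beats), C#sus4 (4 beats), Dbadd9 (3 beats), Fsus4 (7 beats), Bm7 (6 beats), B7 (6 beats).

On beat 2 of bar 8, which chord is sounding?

Ebmaj7

Beat 2 of bar 8 is beat (8−1)×4 + 2 = 30 overall.
Running totals: Db ends at 6, Bbm7 ends at 12, Ab ends at 14, Cmaj7 ends at 16, Fm ends at 17, A6 ends at 20, C#6 ends at 27, Ebmaj7 ends at 34.
Beat 30 falls within Ebmaj7.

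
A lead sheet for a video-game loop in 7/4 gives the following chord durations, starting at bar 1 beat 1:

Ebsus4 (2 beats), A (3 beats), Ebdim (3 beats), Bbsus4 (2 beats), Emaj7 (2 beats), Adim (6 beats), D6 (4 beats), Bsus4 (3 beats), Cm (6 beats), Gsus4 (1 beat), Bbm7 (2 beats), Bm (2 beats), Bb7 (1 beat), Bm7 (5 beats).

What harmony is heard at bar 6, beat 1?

Bm

Beat 1 of bar 6 is beat (6−1)×7 + 1 = 36 overall.
Running totals: Ebsus4 ends at 2, A ends at 5, Ebdim ends at 8, Bbsus4 ends at 10, Emaj7 ends at 12, Adim ends at 18, D6 ends at 22, Bsus4 ends at 25, Cm ends at 31, Gsus4 ends at 32, Bbm7 ends at 34, Bm ends at 36.
Beat 36 falls within Bm.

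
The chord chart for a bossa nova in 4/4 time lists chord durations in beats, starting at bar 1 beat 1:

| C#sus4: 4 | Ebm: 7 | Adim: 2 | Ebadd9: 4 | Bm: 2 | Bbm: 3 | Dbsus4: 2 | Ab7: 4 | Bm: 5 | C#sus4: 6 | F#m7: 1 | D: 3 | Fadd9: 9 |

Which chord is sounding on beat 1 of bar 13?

Beat 1 of bar 13 is beat (13−1)×4 + 1 = 49 overall.
Running totals: C#sus4 ends at 4, Ebm ends at 11, Adim ends at 13, Ebadd9 ends at 17, Bm ends at 19, Bbm ends at 22, Dbsus4 ends at 24, Ab7 ends at 28, Bm ends at 33, C#sus4 ends at 39, F#m7 ends at 40, D ends at 43, Fadd9 ends at 52.
Beat 49 falls within Fadd9.

Fadd9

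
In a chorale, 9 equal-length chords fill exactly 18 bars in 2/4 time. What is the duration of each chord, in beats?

18 bars × 2 beats/bar = 36 beats total.
36 beats ÷ 9 chords = 4 beats per chord.
(That is a whole note.)

4 beats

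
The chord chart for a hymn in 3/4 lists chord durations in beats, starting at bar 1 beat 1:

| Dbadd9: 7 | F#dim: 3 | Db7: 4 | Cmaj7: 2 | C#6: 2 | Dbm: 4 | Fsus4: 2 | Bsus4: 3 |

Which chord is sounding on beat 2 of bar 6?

Beat 2 of bar 6 is beat (6−1)×3 + 2 = 17 overall.
Running totals: Dbadd9 ends at 7, F#dim ends at 10, Db7 ends at 14, Cmaj7 ends at 16, C#6 ends at 18.
Beat 17 falls within C#6.

C#6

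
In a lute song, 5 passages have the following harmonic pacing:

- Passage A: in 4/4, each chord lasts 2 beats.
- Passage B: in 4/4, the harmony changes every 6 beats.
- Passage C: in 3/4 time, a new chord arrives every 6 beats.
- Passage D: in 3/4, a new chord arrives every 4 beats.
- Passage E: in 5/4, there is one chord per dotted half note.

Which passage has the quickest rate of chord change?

A: 4 beats/bar ÷ 2 beats/chord = 2 chords/bar.
B: 4 beats/bar ÷ 6 beats/chord = 2/3 chords/bar.
C: 3 beats/bar ÷ 6 beats/chord = 0.5 chords/bar.
D: 3 beats/bar ÷ 4 beats/chord = 0.75 chords/bar.
E: 5 beats/bar ÷ 3 beats/chord = 5/3 chords/bar.
Fastest is A at 2 chords/bar.

Passage A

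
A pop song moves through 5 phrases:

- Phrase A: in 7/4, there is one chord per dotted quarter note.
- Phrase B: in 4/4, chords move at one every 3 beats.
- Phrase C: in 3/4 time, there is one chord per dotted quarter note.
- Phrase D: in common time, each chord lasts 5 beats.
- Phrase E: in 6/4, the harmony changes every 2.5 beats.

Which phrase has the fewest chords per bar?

Phrase D

A: 7/1.5 = 14/3 chords/bar.
B: 4/3 = 4/3 chords/bar.
C: 3/1.5 = 2 chords/bar.
D: 4/5 = 0.8 chords/bar.
E: 6/2.5 = 2.4 chords/bar.
Slowest is D at 0.8 chords/bar.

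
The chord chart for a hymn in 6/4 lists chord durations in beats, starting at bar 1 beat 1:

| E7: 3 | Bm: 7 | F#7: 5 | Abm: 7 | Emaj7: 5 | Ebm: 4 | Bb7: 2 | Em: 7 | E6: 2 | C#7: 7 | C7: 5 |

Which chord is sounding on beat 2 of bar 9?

Beat 2 of bar 9 is beat (9−1)×6 + 2 = 50 overall.
Running totals: E7 ends at 3, Bm ends at 10, F#7 ends at 15, Abm ends at 22, Emaj7 ends at 27, Ebm ends at 31, Bb7 ends at 33, Em ends at 40, E6 ends at 42, C#7 ends at 49, C7 ends at 54.
Beat 50 falls within C7.

C7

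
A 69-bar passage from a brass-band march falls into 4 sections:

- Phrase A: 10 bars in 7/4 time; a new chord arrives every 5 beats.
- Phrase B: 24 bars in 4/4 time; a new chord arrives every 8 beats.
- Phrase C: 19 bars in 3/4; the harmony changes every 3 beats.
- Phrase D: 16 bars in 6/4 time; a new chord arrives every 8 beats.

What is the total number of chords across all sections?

57 chords

A: 10·7 = 70 beats, 70/5 = 14 chords.
B: 24·4 = 96 beats, 96/8 = 12 chords.
C: 19·3 = 57 beats, 57/3 = 19 chords.
D: 16·6 = 96 beats, 96/8 = 12 chords.
Total: 14 + 12 + 19 + 12 = 57.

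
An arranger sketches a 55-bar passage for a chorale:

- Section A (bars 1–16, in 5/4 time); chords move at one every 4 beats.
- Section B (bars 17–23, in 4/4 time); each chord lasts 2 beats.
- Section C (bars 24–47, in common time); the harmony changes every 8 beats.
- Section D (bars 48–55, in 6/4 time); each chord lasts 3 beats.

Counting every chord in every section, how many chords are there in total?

A: 16 bars × 5 beats = 80 beats; 4 beats/chord → 20 chords.
B: 7 bars × 4 beats = 28 beats; 2 beats/chord → 14 chords.
C: 24 bars × 4 beats = 96 beats; 8 beats/chord → 12 chords.
D: 8 bars × 6 beats = 48 beats; 3 beats/chord → 16 chords.
Total: 20 + 14 + 12 + 16 = 62.

62 chords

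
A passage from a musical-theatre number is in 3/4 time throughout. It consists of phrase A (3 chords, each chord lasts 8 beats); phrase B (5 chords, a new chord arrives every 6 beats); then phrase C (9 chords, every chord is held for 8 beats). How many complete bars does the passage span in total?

42 bars

A: 3 × 8 = 24 beats = 8 bars.
B: 5 × 6 = 30 beats = 10 bars.
C: 9 × 8 = 72 beats = 24 bars.
Total: 8 + 10 + 24 = 42 bars.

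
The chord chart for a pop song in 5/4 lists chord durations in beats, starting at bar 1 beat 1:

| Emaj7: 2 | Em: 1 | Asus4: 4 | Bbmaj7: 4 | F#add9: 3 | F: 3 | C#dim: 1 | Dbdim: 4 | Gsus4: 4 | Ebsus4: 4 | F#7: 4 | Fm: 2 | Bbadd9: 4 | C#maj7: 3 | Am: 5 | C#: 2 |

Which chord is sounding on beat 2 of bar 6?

Beat 2 of bar 6 is beat (6−1)×5 + 2 = 27 overall.
Running totals: Emaj7 ends at 2, Em ends at 3, Asus4 ends at 7, Bbmaj7 ends at 11, F#add9 ends at 14, F ends at 17, C#dim ends at 18, Dbdim ends at 22, Gsus4 ends at 26, Ebsus4 ends at 30.
Beat 27 falls within Ebsus4.

Ebsus4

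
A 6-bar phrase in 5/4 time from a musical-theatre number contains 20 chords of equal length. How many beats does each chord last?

1.5 beats

6 bars × 5 beats/bar = 30 beats total.
30 beats ÷ 20 chords = 1.5 beats per chord.
(That is a dotted quarter note.)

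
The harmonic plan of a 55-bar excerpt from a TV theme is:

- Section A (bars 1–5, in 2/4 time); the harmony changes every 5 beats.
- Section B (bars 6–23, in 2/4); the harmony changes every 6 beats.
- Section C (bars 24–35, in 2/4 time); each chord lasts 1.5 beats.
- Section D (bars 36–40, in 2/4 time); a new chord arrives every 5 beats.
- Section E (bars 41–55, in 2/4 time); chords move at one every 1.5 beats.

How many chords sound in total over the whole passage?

46 chords

A: 5 bars × 2 beats = 10 beats; 5 beats/chord → 2 chords.
B: 18 bars × 2 beats = 36 beats; 6 beats/chord → 6 chords.
C: 12 bars × 2 beats = 24 beats; 1.5 beats/chord → 16 chords.
D: 5 bars × 2 beats = 10 beats; 5 beats/chord → 2 chords.
E: 15 bars × 2 beats = 30 beats; 1.5 beats/chord → 20 chords.
Total: 2 + 6 + 16 + 2 + 20 = 46.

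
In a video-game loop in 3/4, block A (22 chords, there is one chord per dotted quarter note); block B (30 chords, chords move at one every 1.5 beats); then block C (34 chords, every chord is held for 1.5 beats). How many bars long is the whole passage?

A: 22 × 1.5 = 33 beats = 11 bars.
B: 30 × 1.5 = 45 beats = 15 bars.
C: 34 × 1.5 = 51 beats = 17 bars.
Total: 11 + 15 + 17 = 43 bars.

43 bars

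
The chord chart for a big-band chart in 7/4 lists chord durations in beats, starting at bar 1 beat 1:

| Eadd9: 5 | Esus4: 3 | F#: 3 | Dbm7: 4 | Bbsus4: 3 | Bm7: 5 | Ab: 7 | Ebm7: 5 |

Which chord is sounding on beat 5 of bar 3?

Beat 5 of bar 3 is beat (3−1)×7 + 5 = 19 overall.
Running totals: Eadd9 ends at 5, Esus4 ends at 8, F# ends at 11, Dbm7 ends at 15, Bbsus4 ends at 18, Bm7 ends at 23.
Beat 19 falls within Bm7.

Bm7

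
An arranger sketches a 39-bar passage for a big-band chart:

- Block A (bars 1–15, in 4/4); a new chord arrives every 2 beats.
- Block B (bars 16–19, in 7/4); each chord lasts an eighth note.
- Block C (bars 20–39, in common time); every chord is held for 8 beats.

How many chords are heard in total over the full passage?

96 chords

A: 15 bars × 4 beats = 60 beats; 2 beats/chord → 30 chords.
B: 4 bars × 7 beats = 28 beats; 0.5 beats/chord → 56 chords.
C: 20 bars × 4 beats = 80 beats; 8 beats/chord → 10 chords.
Total: 30 + 56 + 10 = 96.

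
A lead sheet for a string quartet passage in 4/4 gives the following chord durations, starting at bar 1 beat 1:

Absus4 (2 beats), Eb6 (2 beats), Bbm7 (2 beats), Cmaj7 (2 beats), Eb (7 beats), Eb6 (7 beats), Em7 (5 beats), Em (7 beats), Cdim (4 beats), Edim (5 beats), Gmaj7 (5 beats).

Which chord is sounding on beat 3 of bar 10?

Beat 3 of bar 10 is beat (10−1)×4 + 3 = 39 overall.
Running totals: Absus4 ends at 2, Eb6 ends at 4, Bbm7 ends at 6, Cmaj7 ends at 8, Eb ends at 15, Eb6 ends at 22, Em7 ends at 27, Em ends at 34, Cdim ends at 38, Edim ends at 43.
Beat 39 falls within Edim.

Edim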